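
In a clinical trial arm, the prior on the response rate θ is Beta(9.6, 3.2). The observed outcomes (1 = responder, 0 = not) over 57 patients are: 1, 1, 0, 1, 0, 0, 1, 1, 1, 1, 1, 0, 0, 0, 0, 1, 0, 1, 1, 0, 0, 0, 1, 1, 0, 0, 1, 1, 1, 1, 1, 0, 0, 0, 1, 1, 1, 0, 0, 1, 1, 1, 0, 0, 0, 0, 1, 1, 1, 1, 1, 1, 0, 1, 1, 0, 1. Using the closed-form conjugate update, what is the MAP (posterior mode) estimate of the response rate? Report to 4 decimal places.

0.6136

The Beta prior is conjugate to a Binomial/Bernoulli likelihood; the update adds successes to α and failures to β.
Posterior: Beta(α+k, β+n−k) = Beta(9.6+33, 3.2+24) = Beta(42.6, 27.2).
Mode of Beta(a,b) for a,b>1 is (a−1)/(a+b−2) = 41.6/67.8 = 0.6136.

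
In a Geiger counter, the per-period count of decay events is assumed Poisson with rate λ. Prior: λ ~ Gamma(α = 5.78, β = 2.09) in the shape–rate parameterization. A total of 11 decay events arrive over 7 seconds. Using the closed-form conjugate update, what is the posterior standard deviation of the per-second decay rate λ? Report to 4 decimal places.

With a Gamma(shape α, rate β) prior, the Poisson likelihood is conjugate: the posterior is Gamma(α + ΣXᵢ, β + n).
Posterior: Gamma(α+S, β+n) = Gamma(5.78+11, 2.09+7) = Gamma(16.78, 9.09).
SD = √α/β = √16.78/9.09 = 0.4506.

0.4506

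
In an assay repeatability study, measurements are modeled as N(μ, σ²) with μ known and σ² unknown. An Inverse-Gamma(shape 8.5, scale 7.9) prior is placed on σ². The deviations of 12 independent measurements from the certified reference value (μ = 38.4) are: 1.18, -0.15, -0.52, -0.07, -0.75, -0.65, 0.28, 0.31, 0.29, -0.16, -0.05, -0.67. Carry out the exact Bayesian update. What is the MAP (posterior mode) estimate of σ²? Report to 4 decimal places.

0.6197

With known mean μ and an Inverse-Gamma(α, β) prior on σ², the Normal likelihood is conjugate: posterior is Inv-Gamma(α + n/2, β + Σ(xᵢ−μ)²/2).
Σ(xᵢ−μ)² = (1.18)² + (-0.15)² + (-0.52)² + (-0.07)² + (-0.75)² + (-0.65)² + (0.28)² + (0.31)² + (0.29)² + (-0.16)² + (-0.05)² + (-0.67)² = 3.4108.
Posterior: Inv-Gamma(8.5 + 12/2, 7.9 + 3.4108/2) = Inv-Gamma(14.50, 9.60540).
Mode = β/(α+1) = 9.60540/15.50 = 0.6197.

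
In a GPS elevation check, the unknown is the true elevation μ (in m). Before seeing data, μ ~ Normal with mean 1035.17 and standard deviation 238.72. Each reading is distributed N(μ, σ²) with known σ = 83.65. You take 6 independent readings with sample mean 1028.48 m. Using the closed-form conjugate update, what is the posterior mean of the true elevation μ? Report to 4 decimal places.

1028.6142

For Normal data with known variance σ², a Normal(μ₀, σ₀²) prior on μ is conjugate. Posterior precision = 1/σ₀² + n/σ²; posterior mean is the precision-weighted average of μ₀ and x̄.
n·x̄ = 6·1028.48 = 6170.88.
σ₀² = 238.72² = 56987.2384, σ² = 83.65² = 6997.3225; σ² + n·σ₀² = 6997.3225 + 6·56987.2384 = 348920.7529.
Posterior mean = (μ₀/σ₀² + n·x̄/σ²)/(1/σ₀² + n/σ²) = (σ²·μ₀ + σ₀²·n·x̄)/(σ² + n·σ₀²) = (6997.3225·1035.17 + 56987.2384·6170.88)/348920.7529 = 358904828.030117/348920.7529 = 1028.6142.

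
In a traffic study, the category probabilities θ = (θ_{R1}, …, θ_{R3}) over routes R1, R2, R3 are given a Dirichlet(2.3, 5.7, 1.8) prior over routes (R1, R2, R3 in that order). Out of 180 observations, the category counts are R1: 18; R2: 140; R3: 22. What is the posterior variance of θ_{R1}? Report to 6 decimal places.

The Dirichlet prior is conjugate to the Multinomial likelihood: each posterior αⱼ = prior αⱼ + observed count nⱼ.
Posterior concentration: (20.3, 145.7, 23.8), total = 189.8.
Var[θ_j] = α_j(Σα−α_j)/((Σα)²(Σα+1)) = 20.3·169.5/(189.8²·190.8) = 0.000501.

0.000501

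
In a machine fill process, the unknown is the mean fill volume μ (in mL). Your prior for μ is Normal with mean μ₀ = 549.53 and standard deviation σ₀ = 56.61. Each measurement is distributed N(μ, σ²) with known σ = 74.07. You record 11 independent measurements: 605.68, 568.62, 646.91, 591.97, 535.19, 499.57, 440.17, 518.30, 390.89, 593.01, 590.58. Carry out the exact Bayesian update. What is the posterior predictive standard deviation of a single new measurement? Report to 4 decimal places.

76.9282

For Normal data with known variance σ², a Normal(μ₀, σ₀²) prior on μ is conjugate. Posterior precision = 1/σ₀² + n/σ²; posterior mean is the precision-weighted average of μ₀ and x̄.
σ₀² = 56.61² = 3204.6921, σ² = 74.07² = 5486.3649; σ² + n·σ₀² = 5486.3649 + 11·3204.6921 = 40737.978.
Posterior precision = 1/σ₀² + n/σ² = 1/3204.6921 + 11/5486.3649 = (σ² + n·σ₀²)/(σ₀²σ²) = 40737.978/(3204.6921·5486.3649); posterior variance σₙ² = σ₀²σ²/(σ² + n·σ₀²) = 3204.6921·5486.3649/40737.978 = 431.590155.
Predictive variance for one new observation = σₙ² + σ² = 3204.6921·5486.3649/40737.978 + 5486.3649 = σ²·(σ₀² + 40737.978)/40737.978 = 5486.3649·43942.6701/40737.978 = 5917.955055; SD = √(5486.3649·43942.6701/40737.978) = 76.9282.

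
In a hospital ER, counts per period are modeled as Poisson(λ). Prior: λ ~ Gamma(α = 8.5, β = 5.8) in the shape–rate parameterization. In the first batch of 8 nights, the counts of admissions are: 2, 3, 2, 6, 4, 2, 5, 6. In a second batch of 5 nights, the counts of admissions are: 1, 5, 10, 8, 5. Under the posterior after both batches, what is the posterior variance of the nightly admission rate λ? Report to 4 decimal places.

0.1910

With a Gamma(shape α, rate β) prior, the Poisson likelihood is conjugate: the posterior is Gamma(α + ΣXᵢ, β + n).
Batch 1: sum of counts S = 30 over n = 8 nights.
After batch 1: Gamma(α+S, β+n) = Gamma(8.5+30, 5.8+8) = Gamma(38.5, 13.8).
Batch 2: sum of counts S = 29 over n = 5 nights.
After batch 2: Gamma(α+S, β+n) = Gamma(38.5+29, 13.8+5) = Gamma(67.5, 18.8).
Var = α/β² = 67.5/18.8² = 0.1910.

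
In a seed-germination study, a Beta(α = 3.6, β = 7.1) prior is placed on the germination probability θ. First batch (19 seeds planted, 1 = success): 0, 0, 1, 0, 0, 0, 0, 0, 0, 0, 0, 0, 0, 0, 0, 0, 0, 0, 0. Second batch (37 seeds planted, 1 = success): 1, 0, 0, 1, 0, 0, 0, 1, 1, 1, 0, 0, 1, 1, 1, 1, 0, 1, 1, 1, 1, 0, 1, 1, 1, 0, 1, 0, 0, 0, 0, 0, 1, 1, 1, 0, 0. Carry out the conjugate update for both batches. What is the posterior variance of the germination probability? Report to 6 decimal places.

The Beta prior is conjugate to a Binomial/Bernoulli likelihood; the update adds successes to α and failures to β.
After batch 1: Beta(3.6+1, 7.1+18) = Beta(4.6, 25.1).
After batch 2: Beta(4.6+20, 25.1+17) = Beta(24.6, 42.1).
Var = αβ/((α+β)²(α+β+1)) = 24.6·42.1/(66.7²·67.7) = 0.003439.

0.003439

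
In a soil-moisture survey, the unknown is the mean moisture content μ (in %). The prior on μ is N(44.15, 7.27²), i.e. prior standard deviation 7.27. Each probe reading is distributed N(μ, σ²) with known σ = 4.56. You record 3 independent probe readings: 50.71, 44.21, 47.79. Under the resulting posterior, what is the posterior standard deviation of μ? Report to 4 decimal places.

For Normal data with known variance σ², a Normal(μ₀, σ₀²) prior on μ is conjugate. Posterior precision = 1/σ₀² + n/σ²; posterior mean is the precision-weighted average of μ₀ and x̄.
σ₀² = 7.27² = 52.8529, σ² = 4.56² = 20.7936; σ² + n·σ₀² = 20.7936 + 3·52.8529 = 179.3523.
Posterior precision = 1/σ₀² + n/σ² = 1/52.8529 + 3/20.7936 = (σ² + n·σ₀²)/(σ₀²σ²) = 179.3523/(52.8529·20.7936); posterior variance σₙ² = σ₀²σ²/(σ² + n·σ₀²) = 52.8529·20.7936/179.3523 = 6.127616.
Posterior SD = √σₙ² = √(52.8529·20.7936/179.3523) = 2.4754.

2.4754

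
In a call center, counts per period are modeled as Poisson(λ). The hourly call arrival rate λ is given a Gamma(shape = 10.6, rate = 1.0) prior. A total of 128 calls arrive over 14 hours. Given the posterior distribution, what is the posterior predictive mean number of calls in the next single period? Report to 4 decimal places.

With a Gamma(shape α, rate β) prior, the Poisson likelihood is conjugate: the posterior is Gamma(α + ΣXᵢ, β + n).
Posterior: Gamma(α+S, β+n) = Gamma(10.6+128, 1.0+14) = Gamma(138.6, 15.0).
The predictive distribution for one future period is NegBinom with mean α/β = 9.2400.

9.2400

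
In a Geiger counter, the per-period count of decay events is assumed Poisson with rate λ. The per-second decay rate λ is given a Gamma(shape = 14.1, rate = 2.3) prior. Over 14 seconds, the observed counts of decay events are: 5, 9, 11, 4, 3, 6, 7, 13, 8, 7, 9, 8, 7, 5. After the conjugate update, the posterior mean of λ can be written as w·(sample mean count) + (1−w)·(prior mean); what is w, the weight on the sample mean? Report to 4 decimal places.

With a Gamma(shape α, rate β) prior, the Poisson likelihood is conjugate: the posterior is Gamma(α + ΣXᵢ, β + n).
Posterior mean = (α₀+S)/(β₀+n) = [n/(β₀+n)]·(S/n) + [β₀/(β₀+n)]·(α₀/β₀), so only n and β₀ enter the weight.
Weight on data w = n/(β₀+n) = 14/(2.3+14) = 14/16.3 = 0.8589.

0.8589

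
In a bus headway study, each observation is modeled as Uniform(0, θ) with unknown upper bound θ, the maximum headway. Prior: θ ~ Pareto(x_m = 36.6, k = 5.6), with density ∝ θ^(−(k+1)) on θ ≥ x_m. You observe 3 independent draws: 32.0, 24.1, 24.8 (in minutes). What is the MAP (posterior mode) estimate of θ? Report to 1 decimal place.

A Pareto(scale x_m, shape k) prior on the upper bound θ of Uniform(0, θ) is conjugate: posterior is Pareto(max(x_m, max xᵢ), k + n).
Sample maximum = 32.0; prior scale x_m = 36.6 → posterior scale = max = 36.6.
Posterior shape = 5.6 + 3 = 8.6.
The Pareto density is decreasing on [x_m, ∞), so the mode is x_m = 36.6.

36.6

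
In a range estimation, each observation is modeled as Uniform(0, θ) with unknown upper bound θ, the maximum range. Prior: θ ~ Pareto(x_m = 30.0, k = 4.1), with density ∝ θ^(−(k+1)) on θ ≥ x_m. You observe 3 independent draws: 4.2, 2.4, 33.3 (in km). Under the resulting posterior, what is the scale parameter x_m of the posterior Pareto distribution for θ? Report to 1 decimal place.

33.3

A Pareto(scale x_m, shape k) prior on the upper bound θ of Uniform(0, θ) is conjugate: posterior is Pareto(max(x_m, max xᵢ), k + n).
Sample maximum = 33.3; prior scale x_m = 30.0 → posterior scale = max = 33.3.
Posterior shape = 4.1 + 3 = 7.1.
Posterior scale x_m = 33.3.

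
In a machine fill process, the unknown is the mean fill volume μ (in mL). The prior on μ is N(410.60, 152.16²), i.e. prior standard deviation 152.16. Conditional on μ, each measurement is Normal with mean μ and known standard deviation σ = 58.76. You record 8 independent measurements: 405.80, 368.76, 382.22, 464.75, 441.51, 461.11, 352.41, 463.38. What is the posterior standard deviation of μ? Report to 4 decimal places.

20.5838

For Normal data with known variance σ², a Normal(μ₀, σ₀²) prior on μ is conjugate. Posterior precision = 1/σ₀² + n/σ²; posterior mean is the precision-weighted average of μ₀ and x̄.
σ₀² = 152.16² = 23152.6656, σ² = 58.76² = 3452.7376; σ² + n·σ₀² = 3452.7376 + 8·23152.6656 = 188674.0624.
Posterior precision = 1/σ₀² + n/σ² = 1/23152.6656 + 8/3452.7376 = (σ² + n·σ₀²)/(σ₀²σ²) = 188674.0624/(23152.6656·3452.7376); posterior variance σₙ² = σ₀²σ²/(σ² + n·σ₀²) = 23152.6656·3452.7376/188674.0624 = 423.694058.
Posterior SD = √σₙ² = √(23152.6656·3452.7376/188674.0624) = 20.5838.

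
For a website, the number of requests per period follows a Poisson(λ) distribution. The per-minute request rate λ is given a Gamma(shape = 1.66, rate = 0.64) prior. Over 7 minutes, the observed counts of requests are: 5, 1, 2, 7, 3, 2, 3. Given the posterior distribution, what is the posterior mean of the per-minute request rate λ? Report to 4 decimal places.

With a Gamma(shape α, rate β) prior, the Poisson likelihood is conjugate: the posterior is Gamma(α + ΣXᵢ, β + n).
Sum of counts S = 23 over n = 7 minutes.
Posterior: Gamma(α+S, β+n) = Gamma(1.66+23, 0.64+7) = Gamma(24.66, 7.64).
Posterior mean = α/β = 24.66/7.64 = 3.2277.

3.2277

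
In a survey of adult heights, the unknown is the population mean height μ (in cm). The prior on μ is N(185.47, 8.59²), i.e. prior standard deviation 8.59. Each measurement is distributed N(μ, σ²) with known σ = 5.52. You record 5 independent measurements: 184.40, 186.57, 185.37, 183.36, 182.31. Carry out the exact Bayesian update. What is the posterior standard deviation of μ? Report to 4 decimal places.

For Normal data with known variance σ², a Normal(μ₀, σ₀²) prior on μ is conjugate. Posterior precision = 1/σ₀² + n/σ²; posterior mean is the precision-weighted average of μ₀ and x̄.
σ₀² = 8.59² = 73.7881, σ² = 5.52² = 30.4704; σ² + n·σ₀² = 30.4704 + 5·73.7881 = 399.4109.
Posterior precision = 1/σ₀² + n/σ² = 1/73.7881 + 5/30.4704 = (σ² + n·σ₀²)/(σ₀²σ²) = 399.4109/(73.7881·30.4704); posterior variance σₙ² = σ₀²σ²/(σ² + n·σ₀²) = 73.7881·30.4704/399.4109 = 5.629173.
Posterior SD = √σₙ² = √(73.7881·30.4704/399.4109) = 2.3726.

2.3726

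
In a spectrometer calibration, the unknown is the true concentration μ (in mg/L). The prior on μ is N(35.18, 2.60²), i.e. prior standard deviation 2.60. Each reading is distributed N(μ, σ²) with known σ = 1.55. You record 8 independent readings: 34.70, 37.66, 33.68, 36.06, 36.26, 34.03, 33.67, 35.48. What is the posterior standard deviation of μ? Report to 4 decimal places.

For Normal data with known variance σ², a Normal(μ₀, σ₀²) prior on μ is conjugate. Posterior precision = 1/σ₀² + n/σ²; posterior mean is the precision-weighted average of μ₀ and x̄.
σ₀² = 2.60² = 6.76, σ² = 1.55² = 2.4025; σ² + n·σ₀² = 2.4025 + 8·6.76 = 56.4825.
Posterior precision = 1/σ₀² + n/σ² = 1/6.76 + 8/2.4025 = (σ² + n·σ₀²)/(σ₀²σ²) = 56.4825/(6.76·2.4025); posterior variance σₙ² = σ₀²σ²/(σ² + n·σ₀²) = 6.76·2.4025/56.4825 = 0.287539.
Posterior SD = √σₙ² = √(6.76·2.4025/56.4825) = 0.5362.

0.5362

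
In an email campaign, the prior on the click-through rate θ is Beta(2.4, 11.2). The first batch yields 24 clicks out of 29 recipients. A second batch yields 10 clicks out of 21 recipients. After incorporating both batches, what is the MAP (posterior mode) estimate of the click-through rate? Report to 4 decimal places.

The Beta prior is conjugate to a Binomial/Bernoulli likelihood; the update adds successes to α and failures to β.
After batch 1: Beta(2.4+24, 11.2+5) = Beta(26.4, 16.2).
After batch 2: Beta(26.4+10, 16.2+11) = Beta(36.4, 27.2).
Mode of Beta(a,b) for a,b>1 is (a−1)/(a+b−2) = 35.4/61.6 = 0.5747.

0.5747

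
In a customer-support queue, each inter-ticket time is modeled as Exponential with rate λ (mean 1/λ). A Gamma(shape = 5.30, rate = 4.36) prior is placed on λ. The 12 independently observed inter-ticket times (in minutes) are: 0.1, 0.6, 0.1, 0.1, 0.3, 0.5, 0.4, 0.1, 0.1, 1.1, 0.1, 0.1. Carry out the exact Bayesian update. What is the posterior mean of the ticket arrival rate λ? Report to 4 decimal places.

2.1734

With a Gamma(shape α, rate β) prior on the exponential rate λ, the posterior after n observations with total T = Σxᵢ is Gamma(α+n, β+T).
Sum of observations T = 3.6 minutes; n = 12.
Posterior: Gamma(5.30+12, 4.36+3.6) = Gamma(17.30, 7.96).
Posterior mean of λ = α/β = 17.30/7.96 = 2.1734.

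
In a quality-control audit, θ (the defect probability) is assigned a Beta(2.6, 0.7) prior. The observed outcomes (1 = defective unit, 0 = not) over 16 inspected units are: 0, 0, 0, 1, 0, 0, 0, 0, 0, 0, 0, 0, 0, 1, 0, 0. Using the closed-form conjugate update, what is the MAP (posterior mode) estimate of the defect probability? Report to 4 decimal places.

The Beta prior is conjugate to a Binomial/Bernoulli likelihood; the update adds successes to α and failures to β.
Posterior: Beta(α+k, β+n−k) = Beta(2.6+2, 0.7+14) = Beta(4.6, 14.7).
Mode of Beta(a,b) for a,b>1 is (a−1)/(a+b−2) = 3.6/17.3 = 0.2081.

0.2081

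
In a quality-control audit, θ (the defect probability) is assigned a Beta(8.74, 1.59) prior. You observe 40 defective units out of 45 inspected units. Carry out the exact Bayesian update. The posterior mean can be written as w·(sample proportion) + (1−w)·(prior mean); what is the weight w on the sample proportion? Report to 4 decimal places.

0.8133

The Beta prior is conjugate to a Binomial/Bernoulli likelihood; the update adds successes to α and failures to β.
Posterior mean = (α₀+k)/(α₀+β₀+n) = [n/(α₀+β₀+n)]·(k/n) + [(α₀+β₀)/(α₀+β₀+n)]·α₀/(α₀+β₀), so only n and the prior enter the weight.
The weight on the data is w = n/(α₀+β₀+n) = 45/(8.74+1.59+45) = 45/55.33 = 0.8133.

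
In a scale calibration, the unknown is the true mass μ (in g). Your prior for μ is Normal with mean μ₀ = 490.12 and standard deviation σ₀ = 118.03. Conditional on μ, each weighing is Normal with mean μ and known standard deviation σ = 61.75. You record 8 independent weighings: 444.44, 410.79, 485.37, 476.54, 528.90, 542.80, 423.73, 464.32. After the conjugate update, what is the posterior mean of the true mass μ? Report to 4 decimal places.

For Normal data with known variance σ², a Normal(μ₀, σ₀²) prior on μ is conjugate. Posterior precision = 1/σ₀² + n/σ²; posterior mean is the precision-weighted average of μ₀ and x̄.
Σxᵢ = 444.44 + 410.79 + 485.37 + 476.54 + 528.90 + 542.80 + 423.73 + 464.32 = 3776.89, so n·x̄ = 3776.89.
σ₀² = 118.03² = 13931.0809, σ² = 61.75² = 3813.0625; σ² + n·σ₀² = 3813.0625 + 8·13931.0809 = 115261.7097.
Posterior mean = (μ₀/σ₀² + n·x̄/σ²)/(1/σ₀² + n/σ²) = (σ²·μ₀ + σ₀²·n·x̄)/(σ² + n·σ₀²) = (3813.0625·490.12 + 13931.0809·3776.89)/115261.7097 = 54485018.332901/115261.7097 = 472.7070.

472.7070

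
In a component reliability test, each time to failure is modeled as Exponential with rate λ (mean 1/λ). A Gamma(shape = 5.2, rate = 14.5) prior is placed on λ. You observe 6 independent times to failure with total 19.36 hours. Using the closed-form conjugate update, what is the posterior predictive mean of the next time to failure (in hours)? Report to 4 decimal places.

With a Gamma(shape α, rate β) prior on the exponential rate λ, the posterior after n observations with total T = Σxᵢ is Gamma(α+n, β+T).
Posterior: Gamma(5.2+6, 14.5+19.36) = Gamma(11.2, 33.86).
The predictive distribution for the next observation is Lomax; its mean is β/(α−1) = 33.86/10.2 = 3.3196.

3.3196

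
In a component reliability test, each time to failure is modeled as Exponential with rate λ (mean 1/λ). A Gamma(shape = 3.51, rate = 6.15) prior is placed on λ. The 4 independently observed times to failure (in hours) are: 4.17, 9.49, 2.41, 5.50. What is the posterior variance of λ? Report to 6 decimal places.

0.009774

With a Gamma(shape α, rate β) prior on the exponential rate λ, the posterior after n observations with total T = Σxᵢ is Gamma(α+n, β+T).
Sum of observations T = 21.57 hours; n = 4.
Posterior: Gamma(3.51+4, 6.15+21.57) = Gamma(7.51, 27.72).
Var = α/β² = 0.009774.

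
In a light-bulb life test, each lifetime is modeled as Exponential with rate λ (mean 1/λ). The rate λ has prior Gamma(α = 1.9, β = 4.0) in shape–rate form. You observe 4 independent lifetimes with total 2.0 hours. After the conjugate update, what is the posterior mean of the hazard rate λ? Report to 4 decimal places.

With a Gamma(shape α, rate β) prior on the exponential rate λ, the posterior after n observations with total T = Σxᵢ is Gamma(α+n, β+T).
Posterior: Gamma(1.9+4, 4.0+2.0) = Gamma(5.9, 6.0).
Posterior mean of λ = α/β = 5.9/6.0 = 0.9833.

0.9833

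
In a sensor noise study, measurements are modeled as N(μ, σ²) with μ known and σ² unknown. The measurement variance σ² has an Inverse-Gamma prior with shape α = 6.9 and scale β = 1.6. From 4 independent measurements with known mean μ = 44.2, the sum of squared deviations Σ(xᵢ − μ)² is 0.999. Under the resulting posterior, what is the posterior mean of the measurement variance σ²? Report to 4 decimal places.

With known mean μ and an Inverse-Gamma(α, β) prior on σ², the Normal likelihood is conjugate: posterior is Inv-Gamma(α + n/2, β + Σ(xᵢ−μ)²/2).
Posterior: Inv-Gamma(6.9 + 4/2, 1.6 + 0.999/2) = Inv-Gamma(8.90, 2.0995).
E[σ²|data] = β/(α−1) = 2.0995/7.90 = 0.2658.

0.2658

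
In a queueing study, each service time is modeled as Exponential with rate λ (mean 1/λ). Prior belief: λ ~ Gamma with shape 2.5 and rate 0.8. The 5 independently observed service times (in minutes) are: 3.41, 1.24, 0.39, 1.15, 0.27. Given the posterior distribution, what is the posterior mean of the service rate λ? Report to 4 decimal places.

With a Gamma(shape α, rate β) prior on the exponential rate λ, the posterior after n observations with total T = Σxᵢ is Gamma(α+n, β+T).
Sum of observations T = 6.46 minutes; n = 5.
Posterior: Gamma(2.5+5, 0.8+6.46) = Gamma(7.5, 7.26).
Posterior mean of λ = α/β = 7.5/7.26 = 1.0331.

1.0331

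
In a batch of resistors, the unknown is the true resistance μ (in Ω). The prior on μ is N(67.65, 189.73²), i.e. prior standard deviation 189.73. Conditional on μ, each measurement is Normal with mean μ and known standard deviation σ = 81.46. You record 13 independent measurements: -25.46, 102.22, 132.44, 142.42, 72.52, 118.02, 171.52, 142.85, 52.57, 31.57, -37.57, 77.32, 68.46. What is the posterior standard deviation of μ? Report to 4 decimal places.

For Normal data with known variance σ², a Normal(μ₀, σ₀²) prior on μ is conjugate. Posterior precision = 1/σ₀² + n/σ²; posterior mean is the precision-weighted average of μ₀ and x̄.
σ₀² = 189.73² = 35997.4729, σ² = 81.46² = 6635.7316; σ² + n·σ₀² = 6635.7316 + 13·35997.4729 = 474602.8793.
Posterior precision = 1/σ₀² + n/σ² = 1/35997.4729 + 13/6635.7316 = (σ² + n·σ₀²)/(σ₀²σ²) = 474602.8793/(35997.4729·6635.7316); posterior variance σₙ² = σ₀²σ²/(σ² + n·σ₀²) = 35997.4729·6635.7316/474602.8793 = 503.304086.
Posterior SD = √σₙ² = √(35997.4729·6635.7316/474602.8793) = 22.4344.

22.4344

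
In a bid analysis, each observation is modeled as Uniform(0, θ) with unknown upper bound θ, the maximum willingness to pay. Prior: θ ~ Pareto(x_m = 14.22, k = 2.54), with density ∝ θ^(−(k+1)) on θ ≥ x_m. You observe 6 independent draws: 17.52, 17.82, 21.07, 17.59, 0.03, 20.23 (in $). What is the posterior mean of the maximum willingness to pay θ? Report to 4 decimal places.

A Pareto(scale x_m, shape k) prior on the upper bound θ of Uniform(0, θ) is conjugate: posterior is Pareto(max(x_m, max xᵢ), k + n).
Sample maximum = 21.07; prior scale x_m = 14.22 → posterior scale = max = 21.07.
Posterior shape = 2.54 + 6 = 8.54.
E[θ|data] = k·x_m/(k−1) = 8.54·21.07/7.54 = 23.8644.

23.8644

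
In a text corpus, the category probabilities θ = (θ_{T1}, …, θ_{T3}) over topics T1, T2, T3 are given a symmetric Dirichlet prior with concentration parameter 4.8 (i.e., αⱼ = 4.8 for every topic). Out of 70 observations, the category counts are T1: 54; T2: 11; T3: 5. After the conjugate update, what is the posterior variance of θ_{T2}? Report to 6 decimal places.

0.001782

The Dirichlet prior is conjugate to the Multinomial likelihood: each posterior αⱼ = prior αⱼ + observed count nⱼ.
Posterior concentration: (58.8, 15.8, 9.8), total = 84.4.
Var[θ_j] = α_j(Σα−α_j)/((Σα)²(Σα+1)) = 15.8·68.6/(84.4²·85.4) = 0.001782.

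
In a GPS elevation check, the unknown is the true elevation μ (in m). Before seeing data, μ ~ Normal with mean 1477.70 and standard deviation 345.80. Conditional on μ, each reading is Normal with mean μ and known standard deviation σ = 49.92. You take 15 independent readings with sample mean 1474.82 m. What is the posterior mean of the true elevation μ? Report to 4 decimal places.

For Normal data with known variance σ², a Normal(μ₀, σ₀²) prior on μ is conjugate. Posterior precision = 1/σ₀² + n/σ²; posterior mean is the precision-weighted average of μ₀ and x̄.
n·x̄ = 15·1474.82 = 22122.3.
σ₀² = 345.80² = 119577.64, σ² = 49.92² = 2492.0064; σ² + n·σ₀² = 2492.0064 + 15·119577.64 = 1796156.6064.
Posterior mean = (μ₀/σ₀² + n·x̄/σ²)/(1/σ₀² + n/σ²) = (σ²·μ₀ + σ₀²·n·x̄)/(σ² + n·σ₀²) = (2492.0064·1477.70 + 119577.64·22122.3)/1796156.6064 = 2649014863.22928/1796156.6064 = 1474.8240.

1474.8240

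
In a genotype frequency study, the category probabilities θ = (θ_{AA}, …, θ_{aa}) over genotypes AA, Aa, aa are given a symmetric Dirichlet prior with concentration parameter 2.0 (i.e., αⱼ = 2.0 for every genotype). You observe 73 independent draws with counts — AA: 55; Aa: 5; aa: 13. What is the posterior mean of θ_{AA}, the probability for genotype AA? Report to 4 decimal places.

0.7215

The Dirichlet prior is conjugate to the Multinomial likelihood: each posterior αⱼ = prior αⱼ + observed count nⱼ.
Posterior concentration: (57.0, 7.0, 15.0), total = 79.0.
E[θ_{AA}|data] = α_{AA}/Σα = 57.0/79.0 = 0.7215.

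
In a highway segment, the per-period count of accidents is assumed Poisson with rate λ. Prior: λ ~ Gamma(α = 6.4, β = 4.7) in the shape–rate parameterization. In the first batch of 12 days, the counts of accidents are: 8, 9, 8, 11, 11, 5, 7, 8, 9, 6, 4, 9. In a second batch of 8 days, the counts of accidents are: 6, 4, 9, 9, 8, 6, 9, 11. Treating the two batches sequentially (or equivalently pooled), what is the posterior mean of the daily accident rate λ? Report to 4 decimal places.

6.6154

With a Gamma(shape α, rate β) prior, the Poisson likelihood is conjugate: the posterior is Gamma(α + ΣXᵢ, β + n).
Batch 1: sum of counts S = 95 over n = 12 days.
After batch 1: Gamma(α+S, β+n) = Gamma(6.4+95, 4.7+12) = Gamma(101.4, 16.7).
Batch 2: sum of counts S = 62 over n = 8 days.
After batch 2: Gamma(α+S, β+n) = Gamma(101.4+62, 16.7+8) = Gamma(163.4, 24.7).
Posterior mean = α/β = 163.4/24.7 = 6.6154.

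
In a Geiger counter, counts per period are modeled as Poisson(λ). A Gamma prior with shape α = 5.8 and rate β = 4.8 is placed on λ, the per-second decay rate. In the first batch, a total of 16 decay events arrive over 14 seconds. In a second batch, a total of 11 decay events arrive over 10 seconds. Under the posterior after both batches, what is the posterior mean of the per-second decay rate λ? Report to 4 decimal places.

1.1389

With a Gamma(shape α, rate β) prior, the Poisson likelihood is conjugate: the posterior is Gamma(α + ΣXᵢ, β + n).
After batch 1: Gamma(α+S, β+n) = Gamma(5.8+16, 4.8+14) = Gamma(21.8, 18.8).
After batch 2: Gamma(α+S, β+n) = Gamma(21.8+11, 18.8+10) = Gamma(32.8, 28.8).
Posterior mean = α/β = 32.8/28.8 = 1.1389.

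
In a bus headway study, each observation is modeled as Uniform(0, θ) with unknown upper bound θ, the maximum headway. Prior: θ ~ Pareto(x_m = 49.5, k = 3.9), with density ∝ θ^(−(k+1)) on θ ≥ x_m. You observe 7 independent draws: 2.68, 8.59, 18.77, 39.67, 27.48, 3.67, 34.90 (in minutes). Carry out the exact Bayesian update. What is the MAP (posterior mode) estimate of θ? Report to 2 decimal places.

49.50

A Pareto(scale x_m, shape k) prior on the upper bound θ of Uniform(0, θ) is conjugate: posterior is Pareto(max(x_m, max xᵢ), k + n).
Sample maximum = 39.67; prior scale x_m = 49.5 → posterior scale = max = 49.50.
Posterior shape = 3.9 + 7 = 10.9.
The Pareto density is decreasing on [x_m, ∞), so the mode is x_m = 49.50.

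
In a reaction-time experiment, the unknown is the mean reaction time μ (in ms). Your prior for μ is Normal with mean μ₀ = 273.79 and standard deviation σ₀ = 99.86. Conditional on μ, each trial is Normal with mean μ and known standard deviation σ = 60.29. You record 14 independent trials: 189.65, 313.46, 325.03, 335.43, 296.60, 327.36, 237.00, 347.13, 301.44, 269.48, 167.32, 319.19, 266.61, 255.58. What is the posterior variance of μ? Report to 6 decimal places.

253.046190

For Normal data with known variance σ², a Normal(μ₀, σ₀²) prior on μ is conjugate. Posterior precision = 1/σ₀² + n/σ²; posterior mean is the precision-weighted average of μ₀ and x̄.
σ₀² = 99.86² = 9972.0196, σ² = 60.29² = 3634.8841; σ² + n·σ₀² = 3634.8841 + 14·9972.0196 = 143243.1585.
Posterior precision = 1/σ₀² + n/σ² = 1/9972.0196 + 14/3634.8841 = (σ² + n·σ₀²)/(σ₀²σ²) = 143243.1585/(9972.0196·3634.8841); posterior variance σₙ² = σ₀²σ²/(σ² + n·σ₀²) = 9972.0196·3634.8841/143243.1585 = 253.046190.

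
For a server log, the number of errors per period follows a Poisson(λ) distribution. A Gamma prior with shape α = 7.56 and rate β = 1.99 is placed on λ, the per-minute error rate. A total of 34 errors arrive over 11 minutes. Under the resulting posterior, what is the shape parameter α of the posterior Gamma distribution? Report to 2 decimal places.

With a Gamma(shape α, rate β) prior, the Poisson likelihood is conjugate: the posterior is Gamma(α + ΣXᵢ, β + n).
Posterior: Gamma(α+S, β+n) = Gamma(7.56+34, 1.99+11) = Gamma(41.56, 12.99).
Posterior α = 41.56.

41.56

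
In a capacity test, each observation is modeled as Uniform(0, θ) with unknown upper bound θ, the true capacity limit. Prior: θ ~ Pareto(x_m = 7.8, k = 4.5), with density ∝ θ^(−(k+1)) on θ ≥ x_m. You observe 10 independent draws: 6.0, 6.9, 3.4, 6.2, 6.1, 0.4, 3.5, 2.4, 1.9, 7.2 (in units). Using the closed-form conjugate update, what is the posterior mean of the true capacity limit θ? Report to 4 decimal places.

8.3778

A Pareto(scale x_m, shape k) prior on the upper bound θ of Uniform(0, θ) is conjugate: posterior is Pareto(max(x_m, max xᵢ), k + n).
Sample maximum = 7.2; prior scale x_m = 7.8 → posterior scale = max = 7.8.
Posterior shape = 4.5 + 10 = 14.5.
E[θ|data] = k·x_m/(k−1) = 14.5·7.8/13.5 = 8.3778.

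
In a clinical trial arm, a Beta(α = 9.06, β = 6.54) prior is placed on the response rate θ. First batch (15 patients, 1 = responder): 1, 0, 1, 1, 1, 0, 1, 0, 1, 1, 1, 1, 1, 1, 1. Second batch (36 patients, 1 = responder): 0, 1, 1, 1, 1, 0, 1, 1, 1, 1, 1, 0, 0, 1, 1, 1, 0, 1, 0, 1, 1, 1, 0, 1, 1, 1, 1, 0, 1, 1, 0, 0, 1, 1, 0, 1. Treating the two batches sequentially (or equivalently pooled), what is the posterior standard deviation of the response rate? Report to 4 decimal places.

The Beta prior is conjugate to a Binomial/Bernoulli likelihood; the update adds successes to α and failures to β.
After batch 1: Beta(9.06+12, 6.54+3) = Beta(21.06, 9.54).
After batch 2: Beta(21.06+25, 9.54+11) = Beta(46.06, 20.54).
Var = αβ/((α+β)²(α+β+1)) = 46.06·20.54/(66.60²·67.60) = 0.00315522; SD = √0.00315522 = 0.0562.

0.0562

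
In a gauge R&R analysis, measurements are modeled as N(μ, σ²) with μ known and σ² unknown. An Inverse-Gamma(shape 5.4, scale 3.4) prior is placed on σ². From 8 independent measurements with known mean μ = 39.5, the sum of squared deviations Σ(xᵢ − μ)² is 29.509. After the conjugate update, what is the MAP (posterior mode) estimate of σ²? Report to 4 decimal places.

1.7456

With known mean μ and an Inverse-Gamma(α, β) prior on σ², the Normal likelihood is conjugate: posterior is Inv-Gamma(α + n/2, β + Σ(xᵢ−μ)²/2).
Posterior: Inv-Gamma(5.4 + 8/2, 3.4 + 29.509/2) = Inv-Gamma(9.40, 18.1545).
Mode = β/(α+1) = 18.1545/10.40 = 1.7456.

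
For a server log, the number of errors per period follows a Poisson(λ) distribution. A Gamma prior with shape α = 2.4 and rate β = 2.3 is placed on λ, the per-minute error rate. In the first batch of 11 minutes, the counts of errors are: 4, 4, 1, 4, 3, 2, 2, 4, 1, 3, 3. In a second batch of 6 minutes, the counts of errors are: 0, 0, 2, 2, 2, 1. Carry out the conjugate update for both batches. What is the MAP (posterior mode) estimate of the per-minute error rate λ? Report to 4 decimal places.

With a Gamma(shape α, rate β) prior, the Poisson likelihood is conjugate: the posterior is Gamma(α + ΣXᵢ, β + n).
Batch 1: sum of counts S = 31 over n = 11 minutes.
After batch 1: Gamma(α+S, β+n) = Gamma(2.4+31, 2.3+11) = Gamma(33.4, 13.3).
Batch 2: sum of counts S = 7 over n = 6 minutes.
After batch 2: Gamma(α+S, β+n) = Gamma(33.4+7, 13.3+6) = Gamma(40.4, 19.3).
Mode of Gamma(α,β) for α≥1 is (α−1)/β = 39.4/19.3 = 2.0415.

2.0415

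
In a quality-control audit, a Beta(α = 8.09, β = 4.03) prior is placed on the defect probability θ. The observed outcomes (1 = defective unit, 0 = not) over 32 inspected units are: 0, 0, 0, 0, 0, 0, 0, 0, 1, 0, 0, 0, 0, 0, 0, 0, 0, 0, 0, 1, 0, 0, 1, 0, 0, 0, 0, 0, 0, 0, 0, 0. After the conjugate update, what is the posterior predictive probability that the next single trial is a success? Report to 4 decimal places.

0.2514

The Beta prior is conjugate to a Binomial/Bernoulli likelihood; the update adds successes to α and failures to β.
Posterior: Beta(α+k, β+n−k) = Beta(8.09+3, 4.03+29) = Beta(11.09, 33.03).
For a single future Bernoulli trial, P(success | data) = α/(α+β) = 0.2514.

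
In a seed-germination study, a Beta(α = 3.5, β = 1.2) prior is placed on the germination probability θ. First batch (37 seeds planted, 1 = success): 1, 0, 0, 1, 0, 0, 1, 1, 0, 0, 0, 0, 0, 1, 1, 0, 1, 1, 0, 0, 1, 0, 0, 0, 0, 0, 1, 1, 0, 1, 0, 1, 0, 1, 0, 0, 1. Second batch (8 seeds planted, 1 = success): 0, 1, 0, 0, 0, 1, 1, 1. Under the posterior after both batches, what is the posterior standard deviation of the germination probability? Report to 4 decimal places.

0.0699

The Beta prior is conjugate to a Binomial/Bernoulli likelihood; the update adds successes to α and failures to β.
After batch 1: Beta(3.5+15, 1.2+22) = Beta(18.5, 23.2).
After batch 2: Beta(18.5+4, 23.2+4) = Beta(22.5, 27.2).
Var = αβ/((α+β)²(α+β+1)) = 22.5·27.2/(49.7²·50.7) = 0.00488687; SD = √0.00488687 = 0.0699.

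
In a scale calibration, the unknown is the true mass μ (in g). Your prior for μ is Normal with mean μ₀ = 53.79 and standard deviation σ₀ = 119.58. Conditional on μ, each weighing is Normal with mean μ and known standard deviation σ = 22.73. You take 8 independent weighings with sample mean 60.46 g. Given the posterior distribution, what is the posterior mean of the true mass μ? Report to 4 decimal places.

60.4300

For Normal data with known variance σ², a Normal(μ₀, σ₀²) prior on μ is conjugate. Posterior precision = 1/σ₀² + n/σ²; posterior mean is the precision-weighted average of μ₀ and x̄.
n·x̄ = 8·60.46 = 483.68.
σ₀² = 119.58² = 14299.3764, σ² = 22.73² = 516.6529; σ² + n·σ₀² = 516.6529 + 8·14299.3764 = 114911.6641.
Posterior mean = (μ₀/σ₀² + n·x̄/σ²)/(1/σ₀² + n/σ²) = (σ²·μ₀ + σ₀²·n·x̄)/(σ² + n·σ₀²) = (516.6529·53.79 + 14299.3764·483.68)/114911.6641 = 6944113.136643/114911.6641 = 60.4300.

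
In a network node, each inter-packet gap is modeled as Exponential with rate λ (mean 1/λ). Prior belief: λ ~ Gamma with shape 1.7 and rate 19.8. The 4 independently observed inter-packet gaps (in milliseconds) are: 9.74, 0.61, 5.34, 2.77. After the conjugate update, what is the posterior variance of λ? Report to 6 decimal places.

0.003894

With a Gamma(shape α, rate β) prior on the exponential rate λ, the posterior after n observations with total T = Σxᵢ is Gamma(α+n, β+T).
Sum of observations T = 18.46 milliseconds; n = 4.
Posterior: Gamma(1.7+4, 19.8+18.46) = Gamma(5.7, 38.26).
Var = α/β² = 0.003894.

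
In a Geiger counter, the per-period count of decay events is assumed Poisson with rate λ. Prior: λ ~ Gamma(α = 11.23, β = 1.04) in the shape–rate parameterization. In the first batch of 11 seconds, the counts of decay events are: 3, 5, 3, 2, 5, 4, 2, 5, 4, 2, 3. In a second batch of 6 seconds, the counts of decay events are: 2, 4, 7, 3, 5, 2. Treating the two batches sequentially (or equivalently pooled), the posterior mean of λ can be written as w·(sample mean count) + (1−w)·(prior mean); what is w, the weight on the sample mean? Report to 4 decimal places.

With a Gamma(shape α, rate β) prior, the Poisson likelihood is conjugate: the posterior is Gamma(α + ΣXᵢ, β + n).
Total number of seconds: n = 11 + 6 = 17.
Posterior mean = (α₀+S)/(β₀+n) = [n/(β₀+n)]·(S/n) + [β₀/(β₀+n)]·(α₀/β₀), so only n and β₀ enter the weight.
Weight on data w = n/(β₀+n) = 17/(1.04+17) = 17/18.04 = 0.9424.

0.9424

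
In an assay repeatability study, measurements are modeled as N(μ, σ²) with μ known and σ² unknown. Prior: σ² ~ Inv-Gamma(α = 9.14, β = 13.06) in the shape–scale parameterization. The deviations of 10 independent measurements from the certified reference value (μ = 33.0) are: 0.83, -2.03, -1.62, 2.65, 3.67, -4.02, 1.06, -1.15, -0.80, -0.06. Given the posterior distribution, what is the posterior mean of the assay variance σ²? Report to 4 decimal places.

2.7890

With known mean μ and an Inverse-Gamma(α, β) prior on σ², the Normal likelihood is conjugate: posterior is Inv-Gamma(α + n/2, β + Σ(xᵢ−μ)²/2).
Σ(xᵢ−μ)² = (0.83)² + (-2.03)² + (-1.62)² + (2.65)² + (3.67)² + (-4.02)² + (1.06)² + (-1.15)² + (-0.80)² + (-0.06)² = 47.1757.
Posterior: Inv-Gamma(9.14 + 10/2, 13.06 + 47.1757/2) = Inv-Gamma(14.14, 36.64785).
E[σ²|data] = β/(α−1) = 36.64785/13.14 = 2.7890.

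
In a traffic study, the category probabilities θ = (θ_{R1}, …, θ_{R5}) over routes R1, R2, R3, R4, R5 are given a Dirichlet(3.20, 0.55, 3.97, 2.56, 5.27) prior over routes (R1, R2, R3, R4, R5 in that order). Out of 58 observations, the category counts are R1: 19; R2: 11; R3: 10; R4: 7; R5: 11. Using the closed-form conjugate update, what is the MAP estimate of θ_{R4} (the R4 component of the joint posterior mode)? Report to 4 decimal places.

0.1249

The Dirichlet prior is conjugate to the Multinomial likelihood: each posterior αⱼ = prior αⱼ + observed count nⱼ.
Posterior concentration: (22.20, 11.55, 13.97, 9.56, 16.27), total = 73.55.
Joint mode component: (α_{R4}−1)/(Σα−K) = 8.56/68.55 = 0.1249.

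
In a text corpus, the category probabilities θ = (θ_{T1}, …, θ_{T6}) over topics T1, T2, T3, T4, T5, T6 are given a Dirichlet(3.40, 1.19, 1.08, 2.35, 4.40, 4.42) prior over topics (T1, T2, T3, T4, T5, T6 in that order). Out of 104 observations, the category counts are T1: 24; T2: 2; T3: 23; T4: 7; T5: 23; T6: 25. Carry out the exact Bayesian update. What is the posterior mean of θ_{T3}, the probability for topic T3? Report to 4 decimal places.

0.1993

The Dirichlet prior is conjugate to the Multinomial likelihood: each posterior αⱼ = prior αⱼ + observed count nⱼ.
Posterior concentration: (27.40, 3.19, 24.08, 9.35, 27.40, 29.42), total = 120.84.
E[θ_{T3}|data] = α_{T3}/Σα = 24.08/120.84 = 0.1993.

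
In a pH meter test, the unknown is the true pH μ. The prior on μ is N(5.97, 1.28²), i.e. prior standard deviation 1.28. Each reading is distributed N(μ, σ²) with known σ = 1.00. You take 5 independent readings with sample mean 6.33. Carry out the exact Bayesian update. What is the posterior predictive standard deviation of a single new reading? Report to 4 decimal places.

For Normal data with known variance σ², a Normal(μ₀, σ₀²) prior on μ is conjugate. Posterior precision = 1/σ₀² + n/σ²; posterior mean is the precision-weighted average of μ₀ and x̄.
σ₀² = 1.28² = 1.6384, σ² = 1.00² = 1; σ² + n·σ₀² = 1 + 5·1.6384 = 9.192.
Posterior precision = 1/σ₀² + n/σ² = 1/1.6384 + 5/1 = (σ² + n·σ₀²)/(σ₀²σ²) = 9.192/(1.6384·1); posterior variance σₙ² = σ₀²σ²/(σ² + n·σ₀²) = 1.6384·1/9.192 = 0.178242.
Predictive variance for one new observation = σₙ² + σ² = 1.6384·1/9.192 + 1 = σ²·(σ₀² + 9.192)/9.192 = 1·10.8304/9.192 = 1.178242; SD = √(1·10.8304/9.192) = 1.0855.

1.0855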